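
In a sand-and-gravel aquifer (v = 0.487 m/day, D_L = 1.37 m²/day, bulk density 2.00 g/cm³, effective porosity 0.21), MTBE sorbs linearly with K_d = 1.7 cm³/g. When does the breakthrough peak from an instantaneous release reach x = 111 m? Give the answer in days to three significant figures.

3820 days

Retardation factor R = 1 + ρ_b·K_d/n = 1 + 2.00 × 1.7/0.21 = 17.19.
Sorption retards both mechanisms: v_R = v/R = 0.02833 m/day, D_R = D/R = 0.07970 m²/day.
Peak time from v_R²t² + 2D_R t − x² = 0: t = (√(D_R² + v_R²x²) − D_R)/v_R².
√(D_R² + v_R²x²) = √(0.07970² + 0.02833² × 111²) = 3.146; v_R² = 0.0008026.
t = (3.146 − 0.07970)/0.0008026 = 3820 days.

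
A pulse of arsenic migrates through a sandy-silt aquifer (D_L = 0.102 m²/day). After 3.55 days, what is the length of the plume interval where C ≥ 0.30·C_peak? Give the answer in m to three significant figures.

2.64 m

The plume is Gaussian with σ = √(2Dt) = √(2 × 0.102 × 3.55) = 0.8510 m.
C/C_peak = exp(−Δx²/(2σ²)) = 0.30 ⇒ Δx = σ·√(−2 ln 0.30) = 0.8510 × 1.552 = 1.321 m.
Width = 2Δx = 2.64 m.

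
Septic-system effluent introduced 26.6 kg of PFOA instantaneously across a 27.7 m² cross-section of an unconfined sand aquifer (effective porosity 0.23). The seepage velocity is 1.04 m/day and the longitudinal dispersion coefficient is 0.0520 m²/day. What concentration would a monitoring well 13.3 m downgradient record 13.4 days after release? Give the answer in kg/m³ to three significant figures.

For an instantaneous plane source, C(x,t) = M/(n_e·A·√(4πDt)) · exp(−(x−vt)²/(4Dt)), with n_e·A the pore (flow) area.
Plume center vt = 1.04 × 13.4 = 13.936 m, so the well at 13.3 m is 0.636 m upgradient of the peak.
√(4πDt) = 2.959 m, giving peak height M/(n_e·A·√(4πDt)) = 26.6/(0.23 × 27.7 × 2.959) = 1.411 kg/m³.
(x−vt)²/(4Dt) = (-0.636)²/(4 × 0.0520 × 13.4) = 0.1451; exp(−0.1451) = 0.8649.
C = 1.411 × 0.8649 = 1.22 kg/m³.

1.22 kg/m³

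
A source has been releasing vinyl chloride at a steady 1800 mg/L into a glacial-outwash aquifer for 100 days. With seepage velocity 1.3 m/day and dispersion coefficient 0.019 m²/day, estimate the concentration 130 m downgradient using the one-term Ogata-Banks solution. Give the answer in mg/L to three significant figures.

For a continuous step input, C/C₀ ≈ ½·erfc((x−vt)/(2√(Dt))).
vt = 1.3 × 100 = 130 m and 2√(Dt) = 2√(0.019 × 100) = 2.757 m.
Argument (x−vt)/(2√(Dt)) = (130 − 130)/2.757 = 0; ½·erfc(0) = 0.5000.
C = 1800 × 0.5000 = 900 mg/L.

900 mg/L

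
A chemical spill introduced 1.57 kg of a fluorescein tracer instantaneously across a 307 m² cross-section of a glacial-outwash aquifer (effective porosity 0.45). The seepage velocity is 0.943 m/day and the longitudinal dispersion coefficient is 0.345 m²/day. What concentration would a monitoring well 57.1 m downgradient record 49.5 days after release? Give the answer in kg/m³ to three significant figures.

0.000158 kg/m³

For an instantaneous plane source, C(x,t) = M/(n_e·A·√(4πDt)) · exp(−(x−vt)²/(4Dt)), with n_e·A the pore (flow) area.
Plume center vt = 0.943 × 49.5 = 46.6785 m, so the well at 57.1 m is 10.4215 m downgradient of the peak.
√(4πDt) = 14.65 m, giving peak height M/(n_e·A·√(4πDt)) = 1.57/(0.45 × 307 × 14.65) = 0.0007757 kg/m³.
(x−vt)²/(4Dt) = (10.4215)²/(4 × 0.345 × 49.5) = 1.590; exp(−1.590) = 0.2039.
C = 0.0007757 × 0.2039 = 0.000158 kg/m³.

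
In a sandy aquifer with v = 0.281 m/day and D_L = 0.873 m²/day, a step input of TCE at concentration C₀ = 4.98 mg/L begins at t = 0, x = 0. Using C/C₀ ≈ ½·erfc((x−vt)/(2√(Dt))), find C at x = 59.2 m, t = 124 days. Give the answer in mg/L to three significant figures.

For a continuous step input, C/C₀ ≈ ½·erfc((x−vt)/(2√(Dt))).
vt = 0.281 × 124 = 34.844 m and 2√(Dt) = 2√(0.873 × 124) = 20.81 m.
Argument (x−vt)/(2√(Dt)) = (59.2 − 34.844)/20.81 = 1.170; ½·erfc(1.170) = 0.04900.
C = 4.98 × 0.04900 = 0.244 mg/L.

0.244 mg/L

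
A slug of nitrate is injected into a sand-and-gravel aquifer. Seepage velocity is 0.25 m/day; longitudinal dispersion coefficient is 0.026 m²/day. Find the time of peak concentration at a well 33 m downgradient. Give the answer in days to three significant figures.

132 days

For the 1D instantaneous-source solution, setting ∂C/∂t = 0 at fixed x gives v²t² + 2Dt − x² = 0, so t = (√(D² + v²x²) − D)/v².
√(D² + v²x²) = √(0.026² + 0.25² × 33²) = 8.250; v² = 0.0625.
t = (8.250 − 0.026)/0.0625 = 132 days (vs. the pure-advection estimate x/v = 132 d).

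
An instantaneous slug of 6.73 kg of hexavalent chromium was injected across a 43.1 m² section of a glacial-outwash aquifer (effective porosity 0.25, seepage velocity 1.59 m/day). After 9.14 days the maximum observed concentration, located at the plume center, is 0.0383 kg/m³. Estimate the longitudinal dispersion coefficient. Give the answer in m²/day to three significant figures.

2.32 m²/day

At the plume center C_max = M/(n_e·A·√(4πDt)), so D = M²/(4πt·(n_e·A·C_max)²).
n_e·A·C_max = 0.25 × 43.1 × 0.0383 = 0.4127 kg/m.
D = 6.73²/(4π × 9.14 × 0.4127²) = 2.32 m²/day.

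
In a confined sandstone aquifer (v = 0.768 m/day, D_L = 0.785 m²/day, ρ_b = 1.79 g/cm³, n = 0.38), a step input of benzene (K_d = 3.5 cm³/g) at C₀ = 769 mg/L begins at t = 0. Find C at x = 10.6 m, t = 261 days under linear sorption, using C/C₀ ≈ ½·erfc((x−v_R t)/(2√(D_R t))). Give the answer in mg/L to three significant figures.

439 mg/L

Retardation factor R = 1 + ρ_b·K_d/n = 1 + 1.79 × 3.5/0.38 = 17.49.
Sorption retards both mechanisms: v_R = v/R = 0.04391 m/day, D_R = D/R = 0.04488 m²/day.
v_R·t = 0.04391 × 261 = 11.46051 m; 2√(D_R t) = 6.845 m; argument = (10.6 − 11.46051)/6.845 = -0.1257.
C = C₀ × ½·erfc(-0.1257) = 769 × 0.5705 = 439 mg/L.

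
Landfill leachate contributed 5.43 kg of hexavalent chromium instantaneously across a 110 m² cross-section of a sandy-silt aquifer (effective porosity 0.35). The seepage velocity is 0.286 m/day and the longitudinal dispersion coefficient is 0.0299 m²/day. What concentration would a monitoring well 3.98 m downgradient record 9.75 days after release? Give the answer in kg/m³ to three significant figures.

For an instantaneous plane source, C(x,t) = M/(n_e·A·√(4πDt)) · exp(−(x−vt)²/(4Dt)), with n_e·A the pore (flow) area.
Plume center vt = 0.286 × 9.75 = 2.7885 m, so the well at 3.98 m is 1.1915 m downgradient of the peak.
√(4πDt) = 1.914 m, giving peak height M/(n_e·A·√(4πDt)) = 5.43/(0.35 × 110 × 1.914) = 0.07369 kg/m³.
(x−vt)²/(4Dt) = (1.1915)²/(4 × 0.0299 × 9.75) = 1.217; exp(−1.217) = 0.2961.
C = 0.07369 × 0.2961 = 0.0218 kg/m³.

0.0218 kg/m³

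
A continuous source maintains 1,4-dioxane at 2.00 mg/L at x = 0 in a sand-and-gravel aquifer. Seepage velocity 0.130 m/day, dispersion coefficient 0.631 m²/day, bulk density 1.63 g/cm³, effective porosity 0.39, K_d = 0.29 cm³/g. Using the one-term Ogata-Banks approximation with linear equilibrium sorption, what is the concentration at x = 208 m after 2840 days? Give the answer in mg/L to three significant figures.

Retardation factor R = 1 + ρ_b·K_d/n = 1 + 1.63 × 0.29/0.39 = 2.212.
Sorption retards both mechanisms: v_R = v/R = 0.05877 m/day, D_R = D/R = 0.2853 m²/day.
v_R·t = 0.05877 × 2840 = 166.9068 m; 2√(D_R t) = 56.93 m; argument = (208 − 166.9068)/56.93 = 0.7218.
C = C₀ × ½·erfc(0.7218) = 2.00 × 0.1537 = 0.307 mg/L.

0.307 mg/L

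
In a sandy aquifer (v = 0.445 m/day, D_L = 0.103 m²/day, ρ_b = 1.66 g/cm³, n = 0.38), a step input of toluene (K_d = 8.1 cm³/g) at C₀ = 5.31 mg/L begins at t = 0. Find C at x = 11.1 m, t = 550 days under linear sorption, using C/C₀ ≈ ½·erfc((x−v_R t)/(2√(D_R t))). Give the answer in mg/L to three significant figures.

0.0351 mg/L

Retardation factor R = 1 + ρ_b·K_d/n = 1 + 1.66 × 8.1/0.38 = 36.38.
Sorption retards both mechanisms: v_R = v/R = 0.01223 m/day, D_R = D/R = 0.002831 m²/day.
v_R·t = 0.01223 × 550 = 6.7265 m; 2√(D_R t) = 2.496 m; argument = (11.1 − 6.7265)/2.496 = 1.752.
C = C₀ × ½·erfc(1.752) = 5.31 × 0.006612 = 0.0351 mg/L.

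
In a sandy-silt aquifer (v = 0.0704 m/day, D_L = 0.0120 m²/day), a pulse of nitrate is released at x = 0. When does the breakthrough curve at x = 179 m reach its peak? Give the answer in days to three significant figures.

For the 1D instantaneous-source solution, setting ∂C/∂t = 0 at fixed x gives v²t² + 2Dt − x² = 0, so t = (√(D² + v²x²) − D)/v².
√(D² + v²x²) = √(0.0120² + 0.0704² × 179²) = 12.60; v² = 0.00495616.
t = (12.60 − 0.0120)/0.00495616 = 2540 days (vs. the pure-advection estimate x/v = 2540 d).

2540 days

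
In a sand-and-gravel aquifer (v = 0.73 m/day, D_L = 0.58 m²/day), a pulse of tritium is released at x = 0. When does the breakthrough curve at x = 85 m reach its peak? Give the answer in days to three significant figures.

115 days

For the 1D instantaneous-source solution, setting ∂C/∂t = 0 at fixed x gives v²t² + 2Dt − x² = 0, so t = (√(D² + v²x²) − D)/v².
√(D² + v²x²) = √(0.58² + 0.73² × 85²) = 62.05; v² = 0.5329.
t = (62.05 − 0.58)/0.5329 = 115 days (vs. the pure-advection estimate x/v = 116 d).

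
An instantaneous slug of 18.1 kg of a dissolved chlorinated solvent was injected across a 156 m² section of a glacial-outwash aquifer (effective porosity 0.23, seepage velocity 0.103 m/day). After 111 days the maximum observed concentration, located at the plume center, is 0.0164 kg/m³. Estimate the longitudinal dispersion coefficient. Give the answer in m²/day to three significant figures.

0.678 m²/day

At the plume center C_max = M/(n_e·A·√(4πDt)), so D = M²/(4πt·(n_e·A·C_max)²).
n_e·A·C_max = 0.23 × 156 × 0.0164 = 0.5884 kg/m.
D = 18.1²/(4π × 111 × 0.5884²) = 0.678 m²/day.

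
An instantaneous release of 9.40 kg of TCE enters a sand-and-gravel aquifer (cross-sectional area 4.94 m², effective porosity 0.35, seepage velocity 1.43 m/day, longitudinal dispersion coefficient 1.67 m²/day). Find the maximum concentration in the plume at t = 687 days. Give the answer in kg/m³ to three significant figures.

The peak of an instantaneous 1D plume sits at x = vt; there the Gaussian factor is 1 and C_max = M/(n_e·A·√(4πDt)), where n_e·A is the pore area the mass is dissolved in.
√(4πDt) = √(4π × 1.67 × 687) = 120.1 m, so C_max = 9.40/(0.35 × 4.94 × 120.1) = 0.0453 kg/m³.

0.0453 kg/m³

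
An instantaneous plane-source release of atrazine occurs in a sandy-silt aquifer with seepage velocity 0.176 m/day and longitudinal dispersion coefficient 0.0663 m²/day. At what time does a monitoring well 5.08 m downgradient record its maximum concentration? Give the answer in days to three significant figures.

For the 1D instantaneous-source solution, setting ∂C/∂t = 0 at fixed x gives v²t² + 2Dt − x² = 0, so t = (√(D² + v²x²) − D)/v².
√(D² + v²x²) = √(0.0663² + 0.176² × 5.08²) = 0.8965; v² = 0.030976.
t = (0.8965 − 0.0663)/0.030976 = 26.8 days (vs. the pure-advection estimate x/v = 28.9 d).

26.8 days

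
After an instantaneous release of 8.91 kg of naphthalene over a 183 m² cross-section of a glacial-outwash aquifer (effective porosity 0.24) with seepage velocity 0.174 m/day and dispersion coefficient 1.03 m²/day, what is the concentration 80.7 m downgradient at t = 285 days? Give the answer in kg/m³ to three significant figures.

0.00146 kg/m³

For an instantaneous plane source, C(x,t) = M/(n_e·A·√(4πDt)) · exp(−(x−vt)²/(4Dt)), with n_e·A the pore (flow) area.
Plume center vt = 0.174 × 285 = 49.59 m, so the well at 80.7 m is 31.11 m downgradient of the peak.
√(4πDt) = 60.74 m, giving peak height M/(n_e·A·√(4πDt)) = 8.91/(0.24 × 183 × 60.74) = 0.003340 kg/m³.
(x−vt)²/(4Dt) = (31.11)²/(4 × 1.03 × 285) = 0.8242; exp(−0.8242) = 0.4386.
C = 0.003340 × 0.4386 = 0.00146 kg/m³.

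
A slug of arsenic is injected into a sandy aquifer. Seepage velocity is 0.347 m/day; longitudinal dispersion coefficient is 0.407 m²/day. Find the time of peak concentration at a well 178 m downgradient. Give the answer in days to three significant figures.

510 days

For the 1D instantaneous-source solution, setting ∂C/∂t = 0 at fixed x gives v²t² + 2Dt − x² = 0, so t = (√(D² + v²x²) − D)/v².
√(D² + v²x²) = √(0.407² + 0.347² × 178²) = 61.77; v² = 0.120409.
t = (61.77 − 0.407)/0.120409 = 510 days (vs. the pure-advection estimate x/v = 513 d).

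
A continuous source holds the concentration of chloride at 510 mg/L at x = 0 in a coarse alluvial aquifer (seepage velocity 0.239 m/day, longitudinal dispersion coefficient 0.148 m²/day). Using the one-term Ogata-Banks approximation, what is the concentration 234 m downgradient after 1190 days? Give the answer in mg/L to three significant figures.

508 mg/L

For a continuous step input, C/C₀ ≈ ½·erfc((x−vt)/(2√(Dt))).
vt = 0.239 × 1190 = 284.41 m and 2√(Dt) = 2√(0.148 × 1190) = 26.54 m.
Argument (x−vt)/(2√(Dt)) = (234 − 284.41)/26.54 = -1.899; ½·erfc(-1.899) = 0.9964.
C = 510 × 0.9964 = 508 mg/L.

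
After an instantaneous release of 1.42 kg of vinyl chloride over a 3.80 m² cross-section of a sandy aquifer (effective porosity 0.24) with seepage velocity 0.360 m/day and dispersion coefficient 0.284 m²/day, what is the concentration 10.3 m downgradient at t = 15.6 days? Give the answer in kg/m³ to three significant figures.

For an instantaneous plane source, C(x,t) = M/(n_e·A·√(4πDt)) · exp(−(x−vt)²/(4Dt)), with n_e·A the pore (flow) area.
Plume center vt = 0.360 × 15.6 = 5.616 m, so the well at 10.3 m is 4.684 m downgradient of the peak.
√(4πDt) = 7.462 m, giving peak height M/(n_e·A·√(4πDt)) = 1.42/(0.24 × 3.80 × 7.462) = 0.2087 kg/m³.
(x−vt)²/(4Dt) = (4.684)²/(4 × 0.284 × 15.6) = 1.238; exp(−1.238) = 0.2900.
C = 0.2087 × 0.2900 = 0.0605 kg/m³.

0.0605 kg/m³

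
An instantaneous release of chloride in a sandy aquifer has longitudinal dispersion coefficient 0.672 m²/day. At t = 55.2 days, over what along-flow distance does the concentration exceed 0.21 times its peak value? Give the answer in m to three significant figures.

30.4 m

The plume is Gaussian with σ = √(2Dt) = √(2 × 0.672 × 55.2) = 8.613 m.
C/C_peak = exp(−Δx²/(2σ²)) = 0.21 ⇒ Δx = σ·√(−2 ln 0.21) = 8.613 × 1.767 = 15.22 m.
Width = 2Δx = 30.4 m.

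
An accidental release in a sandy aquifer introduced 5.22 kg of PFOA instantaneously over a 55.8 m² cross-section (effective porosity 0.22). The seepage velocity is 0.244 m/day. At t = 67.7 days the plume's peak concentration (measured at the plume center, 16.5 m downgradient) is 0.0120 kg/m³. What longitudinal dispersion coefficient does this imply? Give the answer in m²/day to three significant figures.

1.48 m²/day

At the plume center C_max = M/(n_e·A·√(4πDt)), so D = M²/(4πt·(n_e·A·C_max)²).
n_e·A·C_max = 0.22 × 55.8 × 0.0120 = 0.1473 kg/m.
D = 5.22²/(4π × 67.7 × 0.1473²) = 1.48 m²/day.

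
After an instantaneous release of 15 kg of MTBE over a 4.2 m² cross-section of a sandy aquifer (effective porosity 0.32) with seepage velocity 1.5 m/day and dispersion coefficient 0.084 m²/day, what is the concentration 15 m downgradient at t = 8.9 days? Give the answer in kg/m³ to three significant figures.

For an instantaneous plane source, C(x,t) = M/(n_e·A·√(4πDt)) · exp(−(x−vt)²/(4Dt)), with n_e·A the pore (flow) area.
Plume center vt = 1.5 × 8.9 = 13.35 m, so the well at 15 m is 1.65 m downgradient of the peak.
√(4πDt) = 3.065 m, giving peak height M/(n_e·A·√(4πDt)) = 15/(0.32 × 4.2 × 3.065) = 3.641 kg/m³.
(x−vt)²/(4Dt) = (1.65)²/(4 × 0.084 × 8.9) = 0.9104; exp(−0.9104) = 0.4024.
C = 3.641 × 0.4024 = 1.47 kg/m³.

1.47 kg/m³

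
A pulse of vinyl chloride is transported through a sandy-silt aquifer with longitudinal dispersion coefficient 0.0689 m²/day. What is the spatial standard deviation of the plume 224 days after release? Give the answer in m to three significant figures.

5.56 m

Dispersive spreading gives a Gaussian with σ² = 2Dt; advection only shifts the center.
σ = √(2 × 0.0689 × 224) = 5.56 m.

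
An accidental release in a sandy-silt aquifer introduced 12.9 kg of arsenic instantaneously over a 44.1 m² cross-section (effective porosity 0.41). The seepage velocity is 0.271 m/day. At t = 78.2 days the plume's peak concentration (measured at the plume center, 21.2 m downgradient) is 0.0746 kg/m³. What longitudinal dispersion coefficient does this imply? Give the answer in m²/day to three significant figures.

0.0931 m²/day

At the plume center C_max = M/(n_e·A·√(4πDt)), so D = M²/(4πt·(n_e·A·C_max)²).
n_e·A·C_max = 0.41 × 44.1 × 0.0746 = 1.349 kg/m.
D = 12.9²/(4π × 78.2 × 1.349²) = 0.0931 m²/day.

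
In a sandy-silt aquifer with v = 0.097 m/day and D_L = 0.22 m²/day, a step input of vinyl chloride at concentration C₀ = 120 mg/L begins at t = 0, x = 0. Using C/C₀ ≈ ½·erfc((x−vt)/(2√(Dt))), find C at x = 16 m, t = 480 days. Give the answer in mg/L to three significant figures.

For a continuous step input, C/C₀ ≈ ½·erfc((x−vt)/(2√(Dt))).
vt = 0.097 × 480 = 46.56 m and 2√(Dt) = 2√(0.22 × 480) = 20.55 m.
Argument (x−vt)/(2√(Dt)) = (16 − 46.56)/20.55 = -1.487; ½·erfc(-1.487) = 0.9823.
C = 120 × 0.9823 = 118 mg/L.

118 mg/L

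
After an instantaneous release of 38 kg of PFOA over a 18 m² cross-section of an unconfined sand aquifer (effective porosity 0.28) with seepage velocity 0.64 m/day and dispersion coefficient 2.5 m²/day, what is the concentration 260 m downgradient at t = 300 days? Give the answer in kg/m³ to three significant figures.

0.0166 kg/m³

For an instantaneous plane source, C(x,t) = M/(n_e·A·√(4πDt)) · exp(−(x−vt)²/(4Dt)), with n_e·A the pore (flow) area.
Plume center vt = 0.64 × 300 = 192 m, so the well at 260 m is 68 m downgradient of the peak.
√(4πDt) = 97.08 m, giving peak height M/(n_e·A·√(4πDt)) = 38/(0.28 × 18 × 97.08) = 0.07766 kg/m³.
(x−vt)²/(4Dt) = (68)²/(4 × 2.5 × 300) = 1.541; exp(−1.541) = 0.2142.
C = 0.07766 × 0.2142 = 0.0166 kg/m³.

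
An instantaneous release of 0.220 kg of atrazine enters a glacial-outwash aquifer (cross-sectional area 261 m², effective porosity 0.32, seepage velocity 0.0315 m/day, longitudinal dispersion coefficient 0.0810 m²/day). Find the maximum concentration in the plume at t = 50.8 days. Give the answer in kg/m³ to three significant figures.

The peak of an instantaneous 1D plume sits at x = vt; there the Gaussian factor is 1 and C_max = M/(n_e·A·√(4πDt)), where n_e·A is the pore area the mass is dissolved in.
√(4πDt) = √(4π × 0.0810 × 50.8) = 7.191 m, so C_max = 0.220/(0.32 × 261 × 7.191) = 0.000366 kg/m³.

0.000366 kg/m³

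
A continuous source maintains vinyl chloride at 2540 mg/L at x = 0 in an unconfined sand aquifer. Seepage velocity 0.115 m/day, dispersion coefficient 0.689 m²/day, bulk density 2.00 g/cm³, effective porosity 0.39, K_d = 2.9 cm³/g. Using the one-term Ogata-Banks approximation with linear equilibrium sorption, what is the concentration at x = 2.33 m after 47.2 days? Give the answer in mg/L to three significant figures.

Retardation factor R = 1 + ρ_b·K_d/n = 1 + 2.00 × 2.9/0.39 = 15.87.
Sorption retards both mechanisms: v_R = v/R = 0.007246 m/day, D_R = D/R = 0.04342 m²/day.
v_R·t = 0.007246 × 47.2 = 0.3420112 m; 2√(D_R t) = 2.863 m; argument = (2.33 − 0.3420112)/2.863 = 0.6944.
C = C₀ × ½·erfc(0.6944) = 2540 × 0.1630 = 414 mg/L.

414 mg/L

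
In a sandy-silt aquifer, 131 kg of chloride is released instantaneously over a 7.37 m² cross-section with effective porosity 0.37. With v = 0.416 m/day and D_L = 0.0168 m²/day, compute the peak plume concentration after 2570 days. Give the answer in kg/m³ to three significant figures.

2.06 kg/m³

The peak of an instantaneous 1D plume sits at x = vt; there the Gaussian factor is 1 and C_max = M/(n_e·A·√(4πDt)), where n_e·A is the pore area the mass is dissolved in.
√(4πDt) = √(4π × 0.0168 × 2570) = 23.29 m, so C_max = 131/(0.37 × 7.37 × 23.29) = 2.06 kg/m³.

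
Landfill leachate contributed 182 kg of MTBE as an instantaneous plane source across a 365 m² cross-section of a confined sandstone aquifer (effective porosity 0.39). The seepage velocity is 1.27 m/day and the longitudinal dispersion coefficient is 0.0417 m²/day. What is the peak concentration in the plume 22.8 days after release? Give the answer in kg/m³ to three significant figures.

0.370 kg/m³

The peak of an instantaneous 1D plume sits at x = vt; there the Gaussian factor is 1 and C_max = M/(n_e·A·√(4πDt)), where n_e·A is the pore area the mass is dissolved in.
√(4πDt) = √(4π × 0.0417 × 22.8) = 3.457 m, so C_max = 182/(0.39 × 365 × 3.457) = 0.370 kg/m³.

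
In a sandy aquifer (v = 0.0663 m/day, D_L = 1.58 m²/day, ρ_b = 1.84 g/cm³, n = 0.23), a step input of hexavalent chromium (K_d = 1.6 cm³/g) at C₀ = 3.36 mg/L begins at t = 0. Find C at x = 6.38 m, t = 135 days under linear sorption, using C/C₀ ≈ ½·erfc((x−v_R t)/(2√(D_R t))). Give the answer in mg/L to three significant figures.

0.508 mg/L

Retardation factor R = 1 + ρ_b·K_d/n = 1 + 1.84 × 1.6/0.23 = 13.80.
Sorption retards both mechanisms: v_R = v/R = 0.004804 m/day, D_R = D/R = 0.1145 m²/day.
v_R·t = 0.004804 × 135 = 0.64854 m; 2√(D_R t) = 7.863 m; argument = (6.38 − 0.64854)/7.863 = 0.7289.
C = C₀ × ½·erfc(0.7289) = 3.36 × 0.1513 = 0.508 mg/L.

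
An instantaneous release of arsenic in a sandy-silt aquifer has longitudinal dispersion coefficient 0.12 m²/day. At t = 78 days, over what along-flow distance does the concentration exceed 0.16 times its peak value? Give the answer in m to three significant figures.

16.6 m

The plume is Gaussian with σ = √(2Dt) = √(2 × 0.12 × 78) = 4.327 m.
C/C_peak = exp(−Δx²/(2σ²)) = 0.16 ⇒ Δx = σ·√(−2 ln 0.16) = 4.327 × 1.914 = 8.282 m.
Width = 2Δx = 16.6 m.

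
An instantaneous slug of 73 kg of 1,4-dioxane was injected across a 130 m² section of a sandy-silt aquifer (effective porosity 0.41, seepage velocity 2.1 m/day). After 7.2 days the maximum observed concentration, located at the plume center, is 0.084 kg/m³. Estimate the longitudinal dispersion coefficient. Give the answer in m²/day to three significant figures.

At the plume center C_max = M/(n_e·A·√(4πDt)), so D = M²/(4πt·(n_e·A·C_max)²).
n_e·A·C_max = 0.41 × 130 × 0.084 = 4.477 kg/m.
D = 73²/(4π × 7.2 × 4.477²) = 2.94 m²/day.

2.94 m²/day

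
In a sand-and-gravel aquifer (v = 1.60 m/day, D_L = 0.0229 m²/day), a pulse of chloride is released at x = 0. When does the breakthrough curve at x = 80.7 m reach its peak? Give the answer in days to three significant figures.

For the 1D instantaneous-source solution, setting ∂C/∂t = 0 at fixed x gives v²t² + 2Dt − x² = 0, so t = (√(D² + v²x²) − D)/v².
√(D² + v²x²) = √(0.0229² + 1.60² × 80.7²) = 129.1; v² = 2.56.
t = (129.1 − 0.0229)/2.56 = 50.4 days (vs. the pure-advection estimate x/v = 50.4 d).

50.4 days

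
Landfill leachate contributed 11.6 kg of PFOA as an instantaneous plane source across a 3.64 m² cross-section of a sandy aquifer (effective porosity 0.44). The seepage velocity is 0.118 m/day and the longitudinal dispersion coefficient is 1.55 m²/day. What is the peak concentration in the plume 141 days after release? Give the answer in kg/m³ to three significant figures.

0.138 kg/m³

The peak of an instantaneous 1D plume sits at x = vt; there the Gaussian factor is 1 and C_max = M/(n_e·A·√(4πDt)), where n_e·A is the pore area the mass is dissolved in.
√(4πDt) = √(4π × 1.55 × 141) = 52.41 m, so C_max = 11.6/(0.44 × 3.64 × 52.41) = 0.138 kg/m³.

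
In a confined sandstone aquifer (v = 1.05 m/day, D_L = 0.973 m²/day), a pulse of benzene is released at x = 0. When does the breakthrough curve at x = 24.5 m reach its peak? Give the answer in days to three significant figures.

22.5 days

For the 1D instantaneous-source solution, setting ∂C/∂t = 0 at fixed x gives v²t² + 2Dt − x² = 0, so t = (√(D² + v²x²) − D)/v².
√(D² + v²x²) = √(0.973² + 1.05² × 24.5²) = 25.74; v² = 1.1025.
t = (25.74 − 0.973)/1.1025 = 22.5 days (vs. the pure-advection estimate x/v = 23.3 d).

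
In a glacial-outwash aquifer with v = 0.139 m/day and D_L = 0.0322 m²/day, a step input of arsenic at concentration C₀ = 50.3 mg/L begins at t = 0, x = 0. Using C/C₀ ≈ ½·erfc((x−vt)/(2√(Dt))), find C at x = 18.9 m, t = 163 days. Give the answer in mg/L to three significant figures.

44.1 mg/L

For a continuous step input, C/C₀ ≈ ½·erfc((x−vt)/(2√(Dt))).
vt = 0.139 × 163 = 22.657 m and 2√(Dt) = 2√(0.0322 × 163) = 4.582 m.
Argument (x−vt)/(2√(Dt)) = (18.9 − 22.657)/4.582 = -0.8199; ½·erfc(-0.8199) = 0.8769.
C = 50.3 × 0.8769 = 44.1 mg/L.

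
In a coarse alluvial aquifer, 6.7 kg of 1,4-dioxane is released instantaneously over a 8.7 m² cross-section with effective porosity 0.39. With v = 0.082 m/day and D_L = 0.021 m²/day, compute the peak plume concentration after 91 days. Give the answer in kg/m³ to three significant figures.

The peak of an instantaneous 1D plume sits at x = vt; there the Gaussian factor is 1 and C_max = M/(n_e·A·√(4πDt)), where n_e·A is the pore area the mass is dissolved in.
√(4πDt) = √(4π × 0.021 × 91) = 4.900 m, so C_max = 6.7/(0.39 × 8.7 × 4.900) = 0.403 kg/m³.

0.403 kg/m³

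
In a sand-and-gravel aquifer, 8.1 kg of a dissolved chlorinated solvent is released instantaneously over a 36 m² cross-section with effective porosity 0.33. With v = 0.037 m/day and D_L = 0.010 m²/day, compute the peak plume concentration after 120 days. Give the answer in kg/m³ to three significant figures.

0.176 kg/m³

The peak of an instantaneous 1D plume sits at x = vt; there the Gaussian factor is 1 and C_max = M/(n_e·A·√(4πDt)), where n_e·A is the pore area the mass is dissolved in.
√(4πDt) = √(4π × 0.010 × 120) = 3.883 m, so C_max = 8.1/(0.33 × 36 × 3.883) = 0.176 kg/m³.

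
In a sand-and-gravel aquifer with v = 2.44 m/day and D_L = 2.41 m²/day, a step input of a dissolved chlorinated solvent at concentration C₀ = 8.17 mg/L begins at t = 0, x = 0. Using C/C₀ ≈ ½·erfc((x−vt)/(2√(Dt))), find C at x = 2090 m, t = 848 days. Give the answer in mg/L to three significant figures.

3.04 mg/L

For a continuous step input, C/C₀ ≈ ½·erfc((x−vt)/(2√(Dt))).
vt = 2.44 × 848 = 2069.12 m and 2√(Dt) = 2√(2.41 × 848) = 90.41 m.
Argument (x−vt)/(2√(Dt)) = (2090 − 2069.12)/90.41 = 0.2309; ½·erfc(0.2309) = 0.3720.
C = 8.17 × 0.3720 = 3.04 mg/L.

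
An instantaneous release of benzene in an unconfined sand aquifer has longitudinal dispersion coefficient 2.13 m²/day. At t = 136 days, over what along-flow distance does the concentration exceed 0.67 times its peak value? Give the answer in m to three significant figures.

43.1 m

The plume is Gaussian with σ = √(2Dt) = √(2 × 2.13 × 136) = 24.07 m.
C/C_peak = exp(−Δx²/(2σ²)) = 0.67 ⇒ Δx = σ·√(−2 ln 0.67) = 24.07 × 0.8950 = 21.54 m.
Width = 2Δx = 43.1 m.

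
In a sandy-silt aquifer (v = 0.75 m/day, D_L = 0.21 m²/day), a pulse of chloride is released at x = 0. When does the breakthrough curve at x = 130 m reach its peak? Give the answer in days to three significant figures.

For the 1D instantaneous-source solution, setting ∂C/∂t = 0 at fixed x gives v²t² + 2Dt − x² = 0, so t = (√(D² + v²x²) − D)/v².
√(D² + v²x²) = √(0.21² + 0.75² × 130²) = 97.50; v² = 0.5625.
t = (97.50 − 0.21)/0.5625 = 173 days (vs. the pure-advection estimate x/v = 173 d).

173 days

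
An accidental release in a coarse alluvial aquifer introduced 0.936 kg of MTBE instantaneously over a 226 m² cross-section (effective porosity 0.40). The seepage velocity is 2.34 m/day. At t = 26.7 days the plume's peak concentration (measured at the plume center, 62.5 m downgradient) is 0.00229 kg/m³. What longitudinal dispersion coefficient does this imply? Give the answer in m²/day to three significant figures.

At the plume center C_max = M/(n_e·A·√(4πDt)), so D = M²/(4πt·(n_e·A·C_max)²).
n_e·A·C_max = 0.40 × 226 × 0.00229 = 0.2070 kg/m.
D = 0.936²/(4π × 26.7 × 0.2070²) = 0.0609 m²/day.

0.0609 m²/day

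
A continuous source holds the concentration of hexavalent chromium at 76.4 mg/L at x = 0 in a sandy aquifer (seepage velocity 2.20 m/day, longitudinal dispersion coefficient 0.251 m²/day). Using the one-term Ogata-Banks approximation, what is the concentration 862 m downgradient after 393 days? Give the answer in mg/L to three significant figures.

For a continuous step input, C/C₀ ≈ ½·erfc((x−vt)/(2√(Dt))).
vt = 2.20 × 393 = 864.6 m and 2√(Dt) = 2√(0.251 × 393) = 19.86 m.
Argument (x−vt)/(2√(Dt)) = (862 − 864.6)/19.86 = -0.1309; ½·erfc(-0.1309) = 0.5734.
C = 76.4 × 0.5734 = 43.8 mg/L.

43.8 mg/L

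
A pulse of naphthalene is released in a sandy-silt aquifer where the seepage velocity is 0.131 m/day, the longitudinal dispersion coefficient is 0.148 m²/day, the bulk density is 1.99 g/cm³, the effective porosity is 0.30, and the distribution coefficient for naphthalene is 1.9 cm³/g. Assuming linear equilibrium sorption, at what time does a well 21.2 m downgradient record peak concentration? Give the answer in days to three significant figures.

Retardation factor R = 1 + ρ_b·K_d/n = 1 + 1.99 × 1.9/0.30 = 13.60.
Sorption retards both mechanisms: v_R = v/R = 0.009632 m/day, D_R = D/R = 0.01088 m²/day.
Peak time from v_R²t² + 2D_R t − x² = 0: t = (√(D_R² + v_R²x²) − D_R)/v_R².
√(D_R² + v_R²x²) = √(0.01088² + 0.009632² × 21.2²) = 0.2045; v_R² = 9.278e-05.
t = (0.2045 − 0.01088)/9.278e-05 = 2090 days.

2090 days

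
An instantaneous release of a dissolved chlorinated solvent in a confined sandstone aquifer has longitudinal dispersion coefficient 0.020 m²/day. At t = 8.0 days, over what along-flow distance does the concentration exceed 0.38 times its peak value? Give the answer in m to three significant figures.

The plume is Gaussian with σ = √(2Dt) = √(2 × 0.020 × 8.0) = 0.5657 m.
C/C_peak = exp(−Δx²/(2σ²)) = 0.38 ⇒ Δx = σ·√(−2 ln 0.38) = 0.5657 × 1.391 = 0.7869 m.
Width = 2Δx = 1.57 m.

1.57 m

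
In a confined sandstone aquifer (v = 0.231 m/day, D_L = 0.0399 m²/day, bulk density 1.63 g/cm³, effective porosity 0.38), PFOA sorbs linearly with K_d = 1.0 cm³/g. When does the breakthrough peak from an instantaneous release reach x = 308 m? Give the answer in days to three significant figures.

Retardation factor R = 1 + ρ_b·K_d/n = 1 + 1.63 × 1.0/0.38 = 5.289.
Sorption retards both mechanisms: v_R = v/R = 0.04368 m/day, D_R = D/R = 0.007544 m²/day.
Peak time from v_R²t² + 2D_R t − x² = 0: t = (√(D_R² + v_R²x²) − D_R)/v_R².
√(D_R² + v_R²x²) = √(0.007544² + 0.04368² × 308²) = 13.45; v_R² = 0.001908.
t = (13.45 − 0.007544)/0.001908 = 7050 days.

7050 days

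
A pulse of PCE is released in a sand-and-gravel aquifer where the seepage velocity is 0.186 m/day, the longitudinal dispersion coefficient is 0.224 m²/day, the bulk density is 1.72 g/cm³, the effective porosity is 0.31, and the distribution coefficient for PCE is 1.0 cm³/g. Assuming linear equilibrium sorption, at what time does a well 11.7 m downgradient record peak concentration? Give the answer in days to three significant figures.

372 days

Retardation factor R = 1 + ρ_b·K_d/n = 1 + 1.72 × 1.0/0.31 = 6.548.
Sorption retards both mechanisms: v_R = v/R = 0.02841 m/day, D_R = D/R = 0.03421 m²/day.
Peak time from v_R²t² + 2D_R t − x² = 0: t = (√(D_R² + v_R²x²) − D_R)/v_R².
√(D_R² + v_R²x²) = √(0.03421² + 0.02841² × 11.7²) = 0.3342; v_R² = 0.0008071.
t = (0.3342 − 0.03421)/0.0008071 = 372 days.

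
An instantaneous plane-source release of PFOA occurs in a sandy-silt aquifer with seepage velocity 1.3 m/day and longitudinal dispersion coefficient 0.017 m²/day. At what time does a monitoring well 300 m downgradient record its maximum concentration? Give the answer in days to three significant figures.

For the 1D instantaneous-source solution, setting ∂C/∂t = 0 at fixed x gives v²t² + 2Dt − x² = 0, so t = (√(D² + v²x²) − D)/v².
√(D² + v²x²) = √(0.017² + 1.3² × 300²) = 390.0; v² = 1.69.
t = (390.0 − 0.017)/1.69 = 231 days (vs. the pure-advection estimate x/v = 231 d).

231 days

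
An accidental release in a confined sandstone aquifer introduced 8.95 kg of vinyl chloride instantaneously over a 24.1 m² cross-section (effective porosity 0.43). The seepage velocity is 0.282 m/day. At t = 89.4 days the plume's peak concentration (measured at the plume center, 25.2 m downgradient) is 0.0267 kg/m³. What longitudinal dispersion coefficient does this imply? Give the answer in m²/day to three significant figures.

At the plume center C_max = M/(n_e·A·√(4πDt)), so D = M²/(4πt·(n_e·A·C_max)²).
n_e·A·C_max = 0.43 × 24.1 × 0.0267 = 0.2767 kg/m.
D = 8.95²/(4π × 89.4 × 0.2767²) = 0.931 m²/day.

0.931 m²/day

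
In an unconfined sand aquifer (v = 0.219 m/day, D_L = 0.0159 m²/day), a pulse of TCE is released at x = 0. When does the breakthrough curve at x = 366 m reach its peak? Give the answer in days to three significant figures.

1670 days

For the 1D instantaneous-source solution, setting ∂C/∂t = 0 at fixed x gives v²t² + 2Dt − x² = 0, so t = (√(D² + v²x²) − D)/v².
√(D² + v²x²) = √(0.0159² + 0.219² × 366²) = 80.15; v² = 0.047961.
t = (80.15 − 0.0159)/0.047961 = 1670 days (vs. the pure-advection estimate x/v = 1670 d).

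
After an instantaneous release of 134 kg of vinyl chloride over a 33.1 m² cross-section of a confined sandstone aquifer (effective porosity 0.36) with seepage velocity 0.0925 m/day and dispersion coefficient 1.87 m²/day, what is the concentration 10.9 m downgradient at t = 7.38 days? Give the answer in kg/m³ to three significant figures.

0.129 kg/m³

For an instantaneous plane source, C(x,t) = M/(n_e·A·√(4πDt)) · exp(−(x−vt)²/(4Dt)), with n_e·A the pore (flow) area.
Plume center vt = 0.0925 × 7.38 = 0.68265 m, so the well at 10.9 m is 10.21735 m downgradient of the peak.
√(4πDt) = 13.17 m, giving peak height M/(n_e·A·√(4πDt)) = 134/(0.36 × 33.1 × 13.17) = 0.8539 kg/m³.
(x−vt)²/(4Dt) = (10.21735)²/(4 × 1.87 × 7.38) = 1.891; exp(−1.891) = 0.1509.
C = 0.8539 × 0.1509 = 0.129 kg/m³.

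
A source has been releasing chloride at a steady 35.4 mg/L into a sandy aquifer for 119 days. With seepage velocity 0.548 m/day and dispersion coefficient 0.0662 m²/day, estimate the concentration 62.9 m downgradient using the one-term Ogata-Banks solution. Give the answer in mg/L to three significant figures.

For a continuous step input, C/C₀ ≈ ½·erfc((x−vt)/(2√(Dt))).
vt = 0.548 × 119 = 65.212 m and 2√(Dt) = 2√(0.0662 × 119) = 5.613 m.
Argument (x−vt)/(2√(Dt)) = (62.9 − 65.212)/5.613 = -0.4119; ½·erfc(-0.4119) = 0.7199.
C = 35.4 × 0.7199 = 25.5 mg/L.

25.5 mg/L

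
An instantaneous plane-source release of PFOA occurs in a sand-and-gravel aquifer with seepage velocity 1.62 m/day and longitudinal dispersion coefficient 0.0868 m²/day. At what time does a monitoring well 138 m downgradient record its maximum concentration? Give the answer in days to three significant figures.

85.2 days

For the 1D instantaneous-source solution, setting ∂C/∂t = 0 at fixed x gives v²t² + 2Dt − x² = 0, so t = (√(D² + v²x²) − D)/v².
√(D² + v²x²) = √(0.0868² + 1.62² × 138²) = 223.6; v² = 2.6244.
t = (223.6 − 0.0868)/2.6244 = 85.2 days (vs. the pure-advection estimate x/v = 85.2 d).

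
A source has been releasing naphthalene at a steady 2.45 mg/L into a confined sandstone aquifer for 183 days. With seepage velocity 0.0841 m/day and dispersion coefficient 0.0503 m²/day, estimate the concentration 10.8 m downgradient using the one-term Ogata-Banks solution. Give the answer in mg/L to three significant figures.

For a continuous step input, C/C₀ ≈ ½·erfc((x−vt)/(2√(Dt))).
vt = 0.0841 × 183 = 15.3903 m and 2√(Dt) = 2√(0.0503 × 183) = 6.068 m.
Argument (x−vt)/(2√(Dt)) = (10.8 − 15.3903)/6.068 = -0.7565; ½·erfc(-0.7565) = 0.8577.
C = 2.45 × 0.8577 = 2.10 mg/L.

2.10 mg/L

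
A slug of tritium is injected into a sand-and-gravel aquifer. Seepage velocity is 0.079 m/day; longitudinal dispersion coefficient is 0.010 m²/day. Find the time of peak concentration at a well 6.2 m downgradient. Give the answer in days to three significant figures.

For the 1D instantaneous-source solution, setting ∂C/∂t = 0 at fixed x gives v²t² + 2Dt − x² = 0, so t = (√(D² + v²x²) − D)/v².
√(D² + v²x²) = √(0.010² + 0.079² × 6.2²) = 0.4899; v² = 0.006241.
t = (0.4899 − 0.010)/0.006241 = 76.9 days (vs. the pure-advection estimate x/v = 78.5 d).

76.9 days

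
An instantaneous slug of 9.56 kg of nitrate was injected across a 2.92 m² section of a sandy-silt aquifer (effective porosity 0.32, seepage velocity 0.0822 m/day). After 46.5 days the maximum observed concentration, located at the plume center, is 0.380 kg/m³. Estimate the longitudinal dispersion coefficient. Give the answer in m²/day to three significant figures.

At the plume center C_max = M/(n_e·A·√(4πDt)), so D = M²/(4πt·(n_e·A·C_max)²).
n_e·A·C_max = 0.32 × 2.92 × 0.380 = 0.3551 kg/m.
D = 9.56²/(4π × 46.5 × 0.3551²) = 1.24 m²/day.

1.24 m²/day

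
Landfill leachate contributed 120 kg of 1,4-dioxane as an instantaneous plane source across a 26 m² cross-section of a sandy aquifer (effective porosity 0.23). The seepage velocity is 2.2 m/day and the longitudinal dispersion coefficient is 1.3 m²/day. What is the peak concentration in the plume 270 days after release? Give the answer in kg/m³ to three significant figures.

The peak of an instantaneous 1D plume sits at x = vt; there the Gaussian factor is 1 and C_max = M/(n_e·A·√(4πDt)), where n_e·A is the pore area the mass is dissolved in.
√(4πDt) = √(4π × 1.3 × 270) = 66.41 m, so C_max = 120/(0.23 × 26 × 66.41) = 0.302 kg/m³.

0.302 kg/m³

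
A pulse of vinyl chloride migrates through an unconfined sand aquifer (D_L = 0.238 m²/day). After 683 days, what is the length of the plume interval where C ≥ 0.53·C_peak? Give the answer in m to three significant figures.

40.6 m

The plume is Gaussian with σ = √(2Dt) = √(2 × 0.238 × 683) = 18.03 m.
C/C_peak = exp(−Δx²/(2σ²)) = 0.53 ⇒ Δx = σ·√(−2 ln 0.53) = 18.03 × 1.127 = 20.32 m.
Width = 2Δx = 40.6 m.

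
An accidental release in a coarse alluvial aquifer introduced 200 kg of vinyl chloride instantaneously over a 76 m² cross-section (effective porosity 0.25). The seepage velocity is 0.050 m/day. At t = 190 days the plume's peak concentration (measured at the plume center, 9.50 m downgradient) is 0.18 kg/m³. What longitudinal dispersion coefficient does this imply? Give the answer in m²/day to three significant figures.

At the plume center C_max = M/(n_e·A·√(4πDt)), so D = M²/(4πt·(n_e·A·C_max)²).
n_e·A·C_max = 0.25 × 76 × 0.18 = 3.420 kg/m.
D = 200²/(4π × 190 × 3.420²) = 1.43 m²/day.

1.43 m²/day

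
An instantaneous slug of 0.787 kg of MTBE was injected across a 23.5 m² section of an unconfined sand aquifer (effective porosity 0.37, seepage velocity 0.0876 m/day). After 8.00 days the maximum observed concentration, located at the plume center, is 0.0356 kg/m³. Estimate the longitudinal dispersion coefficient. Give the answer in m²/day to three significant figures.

At the plume center C_max = M/(n_e·A·√(4πDt)), so D = M²/(4πt·(n_e·A·C_max)²).
n_e·A·C_max = 0.37 × 23.5 × 0.0356 = 0.3095 kg/m.
D = 0.787²/(4π × 8.00 × 0.3095²) = 0.0643 m²/day.

0.0643 m²/day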